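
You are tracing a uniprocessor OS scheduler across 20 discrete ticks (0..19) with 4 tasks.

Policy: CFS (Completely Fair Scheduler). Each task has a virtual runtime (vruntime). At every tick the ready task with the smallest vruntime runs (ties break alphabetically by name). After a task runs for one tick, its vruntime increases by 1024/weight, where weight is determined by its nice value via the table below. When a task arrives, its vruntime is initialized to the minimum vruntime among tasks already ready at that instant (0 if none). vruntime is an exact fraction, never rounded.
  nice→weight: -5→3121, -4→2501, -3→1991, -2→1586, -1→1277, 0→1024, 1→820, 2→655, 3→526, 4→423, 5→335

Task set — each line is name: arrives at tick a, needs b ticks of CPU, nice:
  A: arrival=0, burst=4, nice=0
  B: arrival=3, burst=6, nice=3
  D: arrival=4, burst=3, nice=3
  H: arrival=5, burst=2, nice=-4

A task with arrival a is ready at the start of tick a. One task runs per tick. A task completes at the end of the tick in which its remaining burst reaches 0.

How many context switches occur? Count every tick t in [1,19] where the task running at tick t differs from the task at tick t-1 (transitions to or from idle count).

context switches = 9

t=0: vr[A=0] → run A
t=1: vr[A=1] → run A
t=2: vr[A=2] → run A
t=3: vr[A=3 B=3] → run A
t=4: vr[B=3 D=3] → run B
t=5: vr[B=1301/263 D=3 H=3] → run D
t=6: vr[B=1301/263 D=1301/263 H=3] → run H
t=7: vr[B=1301/263 D=1301/263 H=8527/2501] → run H
t=8: vr[B=1301/263 D=1301/263] → run B
t=9: vr[B=1813/263 D=1301/263] → run D
t=10: vr[B=1813/263 D=1813/263] → run B
t=11: vr[B=2325/263 D=1813/263] → run D
t=12: vr[B=2325/263] → run B
t=13: vr[B=2837/263] → run B
t=14: vr[B=3349/263] → run B
t=15: (idle)
t=16: (idle)
t=17: (idle)
t=18: (idle)
t=19: (idle)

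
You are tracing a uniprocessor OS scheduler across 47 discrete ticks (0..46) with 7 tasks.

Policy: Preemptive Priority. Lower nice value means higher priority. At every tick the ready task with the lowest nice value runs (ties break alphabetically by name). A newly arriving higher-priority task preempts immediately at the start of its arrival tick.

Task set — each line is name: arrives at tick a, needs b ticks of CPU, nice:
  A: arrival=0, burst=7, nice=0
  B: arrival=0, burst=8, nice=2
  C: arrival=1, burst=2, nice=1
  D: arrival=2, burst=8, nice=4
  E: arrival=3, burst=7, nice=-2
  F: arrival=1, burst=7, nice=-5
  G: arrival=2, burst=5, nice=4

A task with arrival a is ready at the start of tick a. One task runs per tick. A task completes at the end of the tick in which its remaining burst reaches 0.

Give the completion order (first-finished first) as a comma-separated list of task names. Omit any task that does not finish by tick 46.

completion order = F, E, A, C, B, D, G

t=0: ready={A,B} → run A
t=1: ready={A,B,C,F} → run F
t=2: ready={A,B,C,D,F,G} → run F
t=3: ready={A,B,C,D,E,F,G} → run F
t=4: ready={A,B,C,D,E,F,G} → run F
t=5: ready={A,B,C,D,E,F,G} → run F
t=6: ready={A,B,C,D,E,F,G} → run F
t=7: ready={A,B,C,D,E,F,G} → run F
t=8: ready={A,B,C,D,E,G} → run E
t=9: ready={A,B,C,D,E,G} → run E
t=10: ready={A,B,C,D,E,G} → run E
t=11: ready={A,B,C,D,E,G} → run E
t=12: ready={A,B,C,D,E,G} → run E
t=13: ready={A,B,C,D,E,G} → run E
t=14: ready={A,B,C,D,E,G} → run E
t=15: ready={A,B,C,D,G} → run A
t=16: ready={A,B,C,D,G} → run A
t=17: ready={A,B,C,D,G} → run A
t=18: ready={A,B,C,D,G} → run A
t=19: ready={A,B,C,D,G} → run A
t=20: ready={A,B,C,D,G} → run A
t=21: ready={B,C,D,G} → run C
t=22: ready={B,C,D,G} → run C
t=23: ready={B,D,G} → run B
t=24: ready={B,D,G} → run B
t=25: ready={B,D,G} → run B
t=26: ready={B,D,G} → run B
t=27: ready={B,D,G} → run B
t=28: ready={B,D,G} → run B
t=29: ready={B,D,G} → run B
t=30: ready={B,D,G} → run B
t=31: ready={D,G} → run D
t=32: ready={D,G} → run D
t=33: ready={D,G} → run D
t=34: ready={D,G} → run D
t=35: ready={D,G} → run D
t=36: ready={D,G} → run D
t=37: ready={D,G} → run D
t=38: ready={D,G} → run D
t=39: ready={G} → run G
t=40: ready={G} → run G
t=41: ready={G} → run G
t=42: ready={G} → run G
t=43: ready={G} → run G
t=44: (idle)
t=45: (idle)
t=46: (idle)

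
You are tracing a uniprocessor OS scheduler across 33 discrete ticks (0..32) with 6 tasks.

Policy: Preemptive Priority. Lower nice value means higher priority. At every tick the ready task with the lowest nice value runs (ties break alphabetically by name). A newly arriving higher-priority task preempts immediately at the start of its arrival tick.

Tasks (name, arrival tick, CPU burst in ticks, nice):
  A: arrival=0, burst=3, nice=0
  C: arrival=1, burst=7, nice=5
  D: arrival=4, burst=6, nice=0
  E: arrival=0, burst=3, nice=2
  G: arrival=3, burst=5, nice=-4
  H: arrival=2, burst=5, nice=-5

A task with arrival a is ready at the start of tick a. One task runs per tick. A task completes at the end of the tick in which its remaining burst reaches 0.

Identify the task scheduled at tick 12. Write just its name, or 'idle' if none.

t=0: ready={A,E} → run A
t=1: ready={A,C,E} → run A
t=2: ready={A,C,E,H} → run H
t=3: ready={A,C,E,G,H} → run H
t=4: ready={A,C,D,E,G,H} → run H
t=5: ready={A,C,D,E,G,H} → run H
t=6: ready={A,C,D,E,G,H} → run H
t=7: ready={A,C,D,E,G} → run G
t=8: ready={A,C,D,E,G} → run G
t=9: ready={A,C,D,E,G} → run G
t=10: ready={A,C,D,E,G} → run G
t=11: ready={A,C,D,E,G} → run G
t=12: ready={A,C,D,E} → run A
t=13: ready={C,D,E} → run D
t=14: ready={C,D,E} → run D
t=15: ready={C,D,E} → run D
t=16: ready={C,D,E} → run D
t=17: ready={C,D,E} → run D
t=18: ready={C,D,E} → run D
t=19: ready={C,E} → run E
t=20: ready={C,E} → run E
t=21: ready={C,E} → run E
t=22: ready={C} → run C
t=23: ready={C} → run C
t=24: ready={C} → run C
t=25: ready={C} → run C
t=26: ready={C} → run C
t=27: ready={C} → run C
t=28: ready={C} → run C
t=29: (idle)
t=30: (idle)
t=31: (idle)
t=32: (idle)

running at tick 12 = A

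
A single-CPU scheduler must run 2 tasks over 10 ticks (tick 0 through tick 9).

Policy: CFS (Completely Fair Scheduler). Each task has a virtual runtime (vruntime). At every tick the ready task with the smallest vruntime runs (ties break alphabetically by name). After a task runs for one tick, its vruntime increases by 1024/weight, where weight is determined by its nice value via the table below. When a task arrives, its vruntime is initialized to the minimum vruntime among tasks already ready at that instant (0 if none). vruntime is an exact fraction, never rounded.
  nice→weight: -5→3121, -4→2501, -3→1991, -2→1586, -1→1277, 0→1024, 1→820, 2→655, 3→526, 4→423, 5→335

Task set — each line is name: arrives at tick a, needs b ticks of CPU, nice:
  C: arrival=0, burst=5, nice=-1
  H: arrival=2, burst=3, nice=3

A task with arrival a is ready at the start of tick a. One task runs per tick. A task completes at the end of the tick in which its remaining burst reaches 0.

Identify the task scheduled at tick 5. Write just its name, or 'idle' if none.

running at tick 5 = C

t=0: vr[C=0] → run C
t=1: vr[C=1024/1277] → run C
t=2: vr[C=2048/1277 H=2048/1277] → run C
t=3: vr[C=3072/1277 H=2048/1277] → run H
t=4: vr[C=3072/1277 H=1192448/335851] → run C
t=5: vr[C=4096/1277 H=1192448/335851] → run C
t=6: vr[H=1192448/335851] → run H
t=7: vr[H=1846272/335851] → run H
t=8: (idle)
t=9: (idle)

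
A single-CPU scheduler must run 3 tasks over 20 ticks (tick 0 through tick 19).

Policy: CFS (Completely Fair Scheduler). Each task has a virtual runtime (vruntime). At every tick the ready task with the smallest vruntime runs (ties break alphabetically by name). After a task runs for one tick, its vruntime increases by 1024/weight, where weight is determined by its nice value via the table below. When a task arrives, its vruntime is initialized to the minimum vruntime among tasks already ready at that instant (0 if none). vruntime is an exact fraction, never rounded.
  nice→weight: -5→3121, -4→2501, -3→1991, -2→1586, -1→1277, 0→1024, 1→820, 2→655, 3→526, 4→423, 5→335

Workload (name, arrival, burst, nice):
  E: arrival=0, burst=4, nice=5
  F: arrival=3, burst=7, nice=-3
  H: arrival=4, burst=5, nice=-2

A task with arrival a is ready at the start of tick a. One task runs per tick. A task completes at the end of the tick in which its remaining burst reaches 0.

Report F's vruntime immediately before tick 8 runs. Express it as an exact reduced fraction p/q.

vruntime(F, start of tick 8) = 6802432/666985

t=0: vr[E=0] → run E
t=1: vr[E=1024/335] → run E
t=2: vr[E=2048/335] → run E
t=3: vr[E=3072/335 F=3072/335] → run E
t=4: vr[F=3072/335 H=3072/335] → run F
t=5: vr[F=6459392/666985 H=3072/335] → run H
t=6: vr[F=6459392/666985 H=2607616/265655] → run F
t=7: vr[F=6802432/666985 H=2607616/265655] → run H
t=8: vr[F=6802432/666985 H=2779136/265655] → run F
t=9: vr[F=7145472/666985 H=2779136/265655] → run H
t=10: vr[F=7145472/666985 H=2950656/265655] → run F
t=11: vr[F=7488512/666985 H=2950656/265655] → run H
t=12: vr[F=7488512/666985 H=3122176/265655] → run F
t=13: vr[F=7831552/666985 H=3122176/265655] → run F
t=14: vr[F=8174592/666985 H=3122176/265655] → run H
t=15: vr[F=8174592/666985] → run F
t=16: (idle)
t=17: (idle)
t=18: (idle)
t=19: (idle)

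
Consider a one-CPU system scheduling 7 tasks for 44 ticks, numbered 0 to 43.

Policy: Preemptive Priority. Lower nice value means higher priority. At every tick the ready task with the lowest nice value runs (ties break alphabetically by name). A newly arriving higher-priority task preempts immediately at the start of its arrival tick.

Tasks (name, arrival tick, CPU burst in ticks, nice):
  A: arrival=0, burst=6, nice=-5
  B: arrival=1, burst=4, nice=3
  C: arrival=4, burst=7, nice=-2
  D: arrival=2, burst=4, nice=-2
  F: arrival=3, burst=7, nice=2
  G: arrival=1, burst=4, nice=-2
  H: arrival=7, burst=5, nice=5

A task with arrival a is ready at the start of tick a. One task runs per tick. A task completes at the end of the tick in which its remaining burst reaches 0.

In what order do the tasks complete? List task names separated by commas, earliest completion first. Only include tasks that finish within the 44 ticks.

completion order = A, C, D, G, F, B, H

t=0: ready={A} → run A
t=1: ready={A,B,G} → run A
t=2: ready={A,B,D,G} → run A
t=3: ready={A,B,D,F,G} → run A
t=4: ready={A,B,C,D,F,G} → run A
t=5: ready={A,B,C,D,F,G} → run A
t=6: ready={B,C,D,F,G} → run C
t=7: ready={B,C,D,F,G,H} → run C
t=8: ready={B,C,D,F,G,H} → run C
t=9: ready={B,C,D,F,G,H} → run C
t=10: ready={B,C,D,F,G,H} → run C
t=11: ready={B,C,D,F,G,H} → run C
t=12: ready={B,C,D,F,G,H} → run C
t=13: ready={B,D,F,G,H} → run D
t=14: ready={B,D,F,G,H} → run D
t=15: ready={B,D,F,G,H} → run D
t=16: ready={B,D,F,G,H} → run D
t=17: ready={B,F,G,H} → run G
t=18: ready={B,F,G,H} → run G
t=19: ready={B,F,G,H} → run G
t=20: ready={B,F,G,H} → run G
t=21: ready={B,F,H} → run F
t=22: ready={B,F,H} → run F
t=23: ready={B,F,H} → run F
t=24: ready={B,F,H} → run F
t=25: ready={B,F,H} → run F
t=26: ready={B,F,H} → run F
t=27: ready={B,F,H} → run F
t=28: ready={B,H} → run B
t=29: ready={B,H} → run B
t=30: ready={B,H} → run B
t=31: ready={B,H} → run B
t=32: ready={H} → run H
t=33: ready={H} → run H
t=34: ready={H} → run H
t=35: ready={H} → run H
t=36: ready={H} → run H
t=37: (idle)
t=38: (idle)
t=39: (idle)
t=40: (idle)
t=41: (idle)
t=42: (idle)
t=43: (idle)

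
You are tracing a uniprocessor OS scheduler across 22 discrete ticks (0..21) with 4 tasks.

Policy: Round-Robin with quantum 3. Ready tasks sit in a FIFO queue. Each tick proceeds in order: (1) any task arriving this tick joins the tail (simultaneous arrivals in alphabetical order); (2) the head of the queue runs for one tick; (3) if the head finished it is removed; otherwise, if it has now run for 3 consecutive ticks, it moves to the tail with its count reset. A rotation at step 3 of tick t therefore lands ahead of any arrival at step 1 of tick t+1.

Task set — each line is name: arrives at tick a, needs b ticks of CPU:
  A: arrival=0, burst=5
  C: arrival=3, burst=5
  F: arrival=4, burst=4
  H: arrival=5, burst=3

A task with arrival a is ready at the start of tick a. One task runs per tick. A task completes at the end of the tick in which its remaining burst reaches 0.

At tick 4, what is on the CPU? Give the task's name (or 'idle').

t=0: queue=[A] q_used=0 → run A
t=1: queue=[A] q_used=1 → run A
t=2: queue=[A] q_used=2 → run A
t=3: queue=[A,C] q_used=0 → run A
t=4: queue=[A,C,F] q_used=1 → run A
t=5: queue=[C,F,H] q_used=0 → run C
t=6: queue=[C,F,H] q_used=1 → run C
t=7: queue=[C,F,H] q_used=2 → run C
t=8: queue=[F,H,C] q_used=0 → run F
t=9: queue=[F,H,C] q_used=1 → run F
t=10: queue=[F,H,C] q_used=2 → run F
t=11: queue=[H,C,F] q_used=0 → run H
t=12: queue=[H,C,F] q_used=1 → run H
t=13: queue=[H,C,F] q_used=2 → run H
t=14: queue=[C,F] q_used=0 → run C
t=15: queue=[C,F] q_used=1 → run C
t=16: queue=[F] q_used=0 → run F
t=17: (idle)
t=18: (idle)
t=19: (idle)
t=20: (idle)
t=21: (idle)

running at tick 4 = A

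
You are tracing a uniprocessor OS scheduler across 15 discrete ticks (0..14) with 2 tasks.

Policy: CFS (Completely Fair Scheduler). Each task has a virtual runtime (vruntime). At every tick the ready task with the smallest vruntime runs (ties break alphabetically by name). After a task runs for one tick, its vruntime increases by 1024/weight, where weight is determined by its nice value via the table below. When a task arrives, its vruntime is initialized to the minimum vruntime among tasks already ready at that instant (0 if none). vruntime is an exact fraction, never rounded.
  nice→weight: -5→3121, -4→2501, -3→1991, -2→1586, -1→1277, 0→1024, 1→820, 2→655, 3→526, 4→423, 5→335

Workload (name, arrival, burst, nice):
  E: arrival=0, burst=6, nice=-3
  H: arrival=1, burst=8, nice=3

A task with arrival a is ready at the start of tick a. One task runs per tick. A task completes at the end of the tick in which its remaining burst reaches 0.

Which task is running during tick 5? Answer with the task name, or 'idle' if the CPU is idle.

t=0: vr[E=0] → run E
t=1: vr[E=1024/1991 H=1024/1991] → run E
t=2: vr[E=2048/1991 H=1024/1991] → run H
t=3: vr[E=2048/1991 H=1288704/523633] → run E
t=4: vr[E=3072/1991 H=1288704/523633] → run E
t=5: vr[E=4096/1991 H=1288704/523633] → run E
t=6: vr[E=5120/1991 H=1288704/523633] → run H
t=7: vr[E=5120/1991 H=2308096/523633] → run E
t=8: vr[H=2308096/523633] → run H
t=9: vr[H=3327488/523633] → run H
t=10: vr[H=4346880/523633] → run H
t=11: vr[H=5366272/523633] → run H
t=12: vr[H=6385664/523633] → run H
t=13: vr[H=7405056/523633] → run H
t=14: (idle)

running at tick 5 = E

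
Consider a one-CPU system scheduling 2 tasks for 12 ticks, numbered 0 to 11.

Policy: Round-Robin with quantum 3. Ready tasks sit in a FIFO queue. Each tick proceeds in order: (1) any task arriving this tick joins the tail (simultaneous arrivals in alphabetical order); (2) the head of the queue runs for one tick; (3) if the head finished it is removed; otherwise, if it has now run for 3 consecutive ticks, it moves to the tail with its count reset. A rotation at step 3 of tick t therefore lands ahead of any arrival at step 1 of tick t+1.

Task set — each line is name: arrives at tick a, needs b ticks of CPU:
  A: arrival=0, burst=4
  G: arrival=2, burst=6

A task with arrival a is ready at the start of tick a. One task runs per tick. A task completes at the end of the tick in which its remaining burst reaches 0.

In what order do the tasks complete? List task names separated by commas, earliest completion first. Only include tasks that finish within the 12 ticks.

completion order = A, G

t=0: queue=[A] q_used=0 → run A
t=1: queue=[A] q_used=1 → run A
t=2: queue=[A,G] q_used=2 → run A
t=3: queue=[G,A] q_used=0 → run G
t=4: queue=[G,A] q_used=1 → run G
t=5: queue=[G,A] q_used=2 → run G
t=6: queue=[A,G] q_used=0 → run A
t=7: queue=[G] q_used=0 → run G
t=8: queue=[G] q_used=1 → run G
t=9: queue=[G] q_used=2 → run G
t=10: (idle)
t=11: (idle)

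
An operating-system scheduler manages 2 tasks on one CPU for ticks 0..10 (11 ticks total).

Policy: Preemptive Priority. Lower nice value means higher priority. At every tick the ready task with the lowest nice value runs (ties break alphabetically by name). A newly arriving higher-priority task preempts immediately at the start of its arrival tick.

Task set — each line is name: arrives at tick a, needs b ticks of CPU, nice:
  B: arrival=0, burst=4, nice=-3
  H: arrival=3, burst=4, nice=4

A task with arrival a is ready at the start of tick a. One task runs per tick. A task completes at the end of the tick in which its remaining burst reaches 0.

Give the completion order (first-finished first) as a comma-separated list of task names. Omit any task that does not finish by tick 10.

completion order = B, H

t=0: ready={B} → run B
t=1: ready={B} → run B
t=2: ready={B} → run B
t=3: ready={B,H} → run B
t=4: ready={H} → run H
t=5: ready={H} → run H
t=6: ready={H} → run H
t=7: ready={H} → run H
t=8: (idle)
t=9: (idle)
t=10: (idle)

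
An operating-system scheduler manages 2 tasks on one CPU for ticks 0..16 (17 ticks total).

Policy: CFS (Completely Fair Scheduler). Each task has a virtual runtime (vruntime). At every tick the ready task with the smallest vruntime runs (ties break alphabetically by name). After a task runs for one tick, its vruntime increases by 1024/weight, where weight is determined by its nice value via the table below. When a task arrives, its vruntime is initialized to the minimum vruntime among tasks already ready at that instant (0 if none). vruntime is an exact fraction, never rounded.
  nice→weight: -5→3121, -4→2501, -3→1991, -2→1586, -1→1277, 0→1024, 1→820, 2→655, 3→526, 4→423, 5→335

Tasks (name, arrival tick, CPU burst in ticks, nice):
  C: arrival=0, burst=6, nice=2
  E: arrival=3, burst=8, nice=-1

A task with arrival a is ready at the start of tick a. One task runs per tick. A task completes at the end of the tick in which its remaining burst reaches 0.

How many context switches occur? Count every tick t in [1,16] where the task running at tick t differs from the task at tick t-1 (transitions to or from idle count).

context switches = 6

t=0: vr[C=0] → run C
t=1: vr[C=1024/655] → run C
t=2: vr[C=2048/655] → run C
t=3: vr[C=3072/655 E=3072/655] → run C
t=4: vr[C=4096/655 E=3072/655] → run E
t=5: vr[C=4096/655 E=4593664/836435] → run E
t=6: vr[C=4096/655 E=5264384/836435] → run C
t=7: vr[C=1024/131 E=5264384/836435] → run E
t=8: vr[C=1024/131 E=5935104/836435] → run E
t=9: vr[C=1024/131 E=6605824/836435] → run C
t=10: vr[E=6605824/836435] → run E
t=11: vr[E=7276544/836435] → run E
t=12: vr[E=7947264/836435] → run E
t=13: vr[E=8617984/836435] → run E
t=14: (idle)
t=15: (idle)
t=16: (idle)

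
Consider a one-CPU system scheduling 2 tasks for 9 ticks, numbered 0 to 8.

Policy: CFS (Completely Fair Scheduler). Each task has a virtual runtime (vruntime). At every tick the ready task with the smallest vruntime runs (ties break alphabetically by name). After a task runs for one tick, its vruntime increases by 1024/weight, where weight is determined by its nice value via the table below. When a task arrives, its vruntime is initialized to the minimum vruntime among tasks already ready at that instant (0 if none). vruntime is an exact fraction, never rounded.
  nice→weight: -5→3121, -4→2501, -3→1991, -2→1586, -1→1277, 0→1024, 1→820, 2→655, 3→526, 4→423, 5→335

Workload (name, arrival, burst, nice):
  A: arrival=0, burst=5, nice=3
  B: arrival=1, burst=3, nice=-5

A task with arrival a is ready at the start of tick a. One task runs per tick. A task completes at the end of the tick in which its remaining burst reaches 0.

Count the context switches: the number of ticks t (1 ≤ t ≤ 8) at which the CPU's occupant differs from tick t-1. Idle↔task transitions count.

context switches = 3

t=0: vr[A=0] → run A
t=1: vr[A=512/263 B=512/263] → run A
t=2: vr[A=1024/263 B=512/263] → run B
t=3: vr[A=1024/263 B=1867264/820823] → run B
t=4: vr[A=1024/263 B=2136576/820823] → run B
t=5: vr[A=1024/263] → run A
t=6: vr[A=1536/263] → run A
t=7: vr[A=2048/263] → run A
t=8: (idle)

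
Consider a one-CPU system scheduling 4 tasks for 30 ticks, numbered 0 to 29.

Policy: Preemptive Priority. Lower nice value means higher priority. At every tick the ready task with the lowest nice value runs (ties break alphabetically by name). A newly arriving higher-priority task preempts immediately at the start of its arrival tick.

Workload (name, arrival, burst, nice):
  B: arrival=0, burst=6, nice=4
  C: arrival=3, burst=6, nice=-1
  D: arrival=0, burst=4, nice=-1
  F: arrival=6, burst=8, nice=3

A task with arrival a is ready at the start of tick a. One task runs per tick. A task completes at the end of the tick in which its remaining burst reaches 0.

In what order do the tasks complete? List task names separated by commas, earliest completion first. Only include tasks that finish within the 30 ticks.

completion order = C, D, F, B

t=0: ready={B,D} → run D
t=1: ready={B,D} → run D
t=2: ready={B,D} → run D
t=3: ready={B,C,D} → run C
t=4: ready={B,C,D} → run C
t=5: ready={B,C,D} → run C
t=6: ready={B,C,D,F} → run C
t=7: ready={B,C,D,F} → run C
t=8: ready={B,C,D,F} → run C
t=9: ready={B,D,F} → run D
t=10: ready={B,F} → run F
t=11: ready={B,F} → run F
t=12: ready={B,F} → run F
t=13: ready={B,F} → run F
t=14: ready={B,F} → run F
t=15: ready={B,F} → run F
t=16: ready={B,F} → run F
t=17: ready={B,F} → run F
t=18: ready={B} → run B
t=19: ready={B} → run B
t=20: ready={B} → run B
t=21: ready={B} → run B
t=22: ready={B} → run B
t=23: ready={B} → run B
t=24: (idle)
t=25: (idle)
t=26: (idle)
t=27: (idle)
t=28: (idle)
t=29: (idle)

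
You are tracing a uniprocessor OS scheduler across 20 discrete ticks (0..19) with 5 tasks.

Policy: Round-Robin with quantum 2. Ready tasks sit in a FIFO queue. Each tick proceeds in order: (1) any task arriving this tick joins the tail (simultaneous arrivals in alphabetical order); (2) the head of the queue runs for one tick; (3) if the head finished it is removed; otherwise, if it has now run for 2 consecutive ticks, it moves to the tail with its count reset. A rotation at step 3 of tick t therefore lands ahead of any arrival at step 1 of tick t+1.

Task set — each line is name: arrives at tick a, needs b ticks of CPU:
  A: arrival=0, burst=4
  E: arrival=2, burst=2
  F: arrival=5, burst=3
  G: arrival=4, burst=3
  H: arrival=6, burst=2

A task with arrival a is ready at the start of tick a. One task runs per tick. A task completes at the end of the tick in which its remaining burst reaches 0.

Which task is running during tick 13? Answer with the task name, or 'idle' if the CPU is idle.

t=0: queue=[A] q_used=0 → run A
t=1: queue=[A] q_used=1 → run A
t=2: queue=[A,E] q_used=0 → run A
t=3: queue=[A,E] q_used=1 → run A
t=4: queue=[E,G] q_used=0 → run E
t=5: queue=[E,G,F] q_used=1 → run E
t=6: queue=[G,F,H] q_used=0 → run G
t=7: queue=[G,F,H] q_used=1 → run G
t=8: queue=[F,H,G] q_used=0 → run F
t=9: queue=[F,H,G] q_used=1 → run F
t=10: queue=[H,G,F] q_used=0 → run H
t=11: queue=[H,G,F] q_used=1 → run H
t=12: queue=[G,F] q_used=0 → run G
t=13: queue=[F] q_used=0 → run F
t=14: (idle)
t=15: (idle)
t=16: (idle)
t=17: (idle)
t=18: (idle)
t=19: (idle)

running at tick 13 = F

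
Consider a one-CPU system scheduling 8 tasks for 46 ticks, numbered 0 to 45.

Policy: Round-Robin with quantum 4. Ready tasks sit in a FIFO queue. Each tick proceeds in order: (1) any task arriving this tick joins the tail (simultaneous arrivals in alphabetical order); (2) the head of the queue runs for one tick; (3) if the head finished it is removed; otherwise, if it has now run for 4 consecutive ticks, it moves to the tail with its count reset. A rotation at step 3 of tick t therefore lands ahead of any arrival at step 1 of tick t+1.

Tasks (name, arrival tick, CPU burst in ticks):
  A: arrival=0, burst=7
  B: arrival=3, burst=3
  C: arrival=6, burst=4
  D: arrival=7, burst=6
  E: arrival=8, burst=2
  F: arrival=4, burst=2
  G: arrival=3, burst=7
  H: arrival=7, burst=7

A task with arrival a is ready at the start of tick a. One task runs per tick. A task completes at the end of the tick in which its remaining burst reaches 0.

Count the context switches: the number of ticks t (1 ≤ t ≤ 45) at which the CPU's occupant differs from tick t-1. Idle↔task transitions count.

context switches = 12

t=0: queue=[A] q_used=0 → run A
t=1: queue=[A] q_used=1 → run A
t=2: queue=[A] q_used=2 → run A
t=3: queue=[A,B,G] q_used=3 → run A
t=4: queue=[B,G,A,F] q_used=0 → run B
t=5: queue=[B,G,A,F] q_used=1 → run B
t=6: queue=[B,G,A,F,C] q_used=2 → run B
t=7: queue=[G,A,F,C,D,H] q_used=0 → run G
t=8: queue=[G,A,F,C,D,H,E] q_used=1 → run G
t=9: queue=[G,A,F,C,D,H,E] q_used=2 → run G
t=10: queue=[G,A,F,C,D,H,E] q_used=3 → run G
t=11: queue=[A,F,C,D,H,E,G] q_used=0 → run A
t=12: queue=[A,F,C,D,H,E,G] q_used=1 → run A
t=13: queue=[A,F,C,D,H,E,G] q_used=2 → run A
t=14: queue=[F,C,D,H,E,G] q_used=0 → run F
t=15: queue=[F,C,D,H,E,G] q_used=1 → run F
t=16: queue=[C,D,H,E,G] q_used=0 → run C
t=17: queue=[C,D,H,E,G] q_used=1 → run C
t=18: queue=[C,D,H,E,G] q_used=2 → run C
t=19: queue=[C,D,H,E,G] q_used=3 → run C
t=20: queue=[D,H,E,G] q_used=0 → run D
t=21: queue=[D,H,E,G] q_used=1 → run D
t=22: queue=[D,H,E,G] q_used=2 → run D
t=23: queue=[D,H,E,G] q_used=3 → run D
t=24: queue=[H,E,G,D] q_used=0 → run H
t=25: queue=[H,E,G,D] q_used=1 → run H
t=26: queue=[H,E,G,D] q_used=2 → run H
t=27: queue=[H,E,G,D] q_used=3 → run H
t=28: queue=[E,G,D,H] q_used=0 → run E
t=29: queue=[E,G,D,H] q_used=1 → run E
t=30: queue=[G,D,H] q_used=0 → run G
t=31: queue=[G,D,H] q_used=1 → run G
t=32: queue=[G,D,H] q_used=2 → run G
t=33: queue=[D,H] q_used=0 → run D
t=34: queue=[D,H] q_used=1 → run D
t=35: queue=[H] q_used=0 → run H
t=36: queue=[H] q_used=1 → run H
t=37: queue=[H] q_used=2 → run H
t=38: (idle)
t=39: (idle)
t=40: (idle)
t=41: (idle)
t=42: (idle)
t=43: (idle)
t=44: (idle)
t=45: (idle)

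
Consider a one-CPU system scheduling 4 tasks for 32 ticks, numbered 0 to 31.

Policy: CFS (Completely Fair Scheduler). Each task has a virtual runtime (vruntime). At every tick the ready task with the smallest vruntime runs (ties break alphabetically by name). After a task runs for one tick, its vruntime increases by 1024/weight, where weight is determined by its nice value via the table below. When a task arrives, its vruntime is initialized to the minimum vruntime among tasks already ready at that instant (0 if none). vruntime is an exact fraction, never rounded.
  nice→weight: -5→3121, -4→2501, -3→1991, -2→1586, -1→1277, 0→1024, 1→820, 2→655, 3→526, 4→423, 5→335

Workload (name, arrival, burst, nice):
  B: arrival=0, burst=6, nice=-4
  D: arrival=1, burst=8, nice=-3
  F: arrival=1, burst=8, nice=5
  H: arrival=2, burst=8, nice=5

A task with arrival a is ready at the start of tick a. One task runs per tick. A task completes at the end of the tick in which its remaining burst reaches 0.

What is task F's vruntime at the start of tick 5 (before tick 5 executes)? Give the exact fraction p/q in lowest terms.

t=0: vr[B=0] → run B
t=1: vr[B=1024/2501 D=1024/2501 F=1024/2501] → run B
t=2: vr[B=2048/2501 D=1024/2501 F=1024/2501 H=1024/2501] → run D
t=3: vr[B=2048/2501 D=4599808/4979491 F=1024/2501 H=1024/2501] → run F
t=4: vr[B=2048/2501 D=4599808/4979491 F=2904064/837835 H=1024/2501] → run H
t=5: vr[B=2048/2501 D=4599808/4979491 F=2904064/837835 H=2904064/837835] → run B
t=6: vr[B=3072/2501 D=4599808/4979491 F=2904064/837835 H=2904064/837835] → run D
t=7: vr[B=3072/2501 D=7160832/4979491 F=2904064/837835 H=2904064/837835] → run B
t=8: vr[B=4096/2501 D=7160832/4979491 F=2904064/837835 H=2904064/837835] → run D
t=9: vr[B=4096/2501 D=9721856/4979491 F=2904064/837835 H=2904064/837835] → run B
t=10: vr[B=5120/2501 D=9721856/4979491 F=2904064/837835 H=2904064/837835] → run D
t=11: vr[B=5120/2501 D=12282880/4979491 F=2904064/837835 H=2904064/837835] → run B
t=12: vr[D=12282880/4979491 F=2904064/837835 H=2904064/837835] → run D
t=13: vr[D=14843904/4979491 F=2904064/837835 H=2904064/837835] → run D
t=14: vr[D=17404928/4979491 F=2904064/837835 H=2904064/837835] → run F
t=15: vr[D=17404928/4979491 F=5465088/837835 H=2904064/837835] → run H
t=16: vr[D=17404928/4979491 F=5465088/837835 H=5465088/837835] → run D
t=17: vr[D=19965952/4979491 F=5465088/837835 H=5465088/837835] → run D
t=18: vr[F=5465088/837835 H=5465088/837835] → run F
t=19: vr[F=8026112/837835 H=5465088/837835] → run H
t=20: vr[F=8026112/837835 H=8026112/837835] → run F
t=21: vr[F=10587136/837835 H=8026112/837835] → run H
t=22: vr[F=10587136/837835 H=10587136/837835] → run F
t=23: vr[F=2629632/167567 H=10587136/837835] → run H
t=24: vr[F=2629632/167567 H=2629632/167567] → run F
t=25: vr[F=15709184/837835 H=2629632/167567] → run H
t=26: vr[F=15709184/837835 H=15709184/837835] → run F
t=27: vr[F=18270208/837835 H=15709184/837835] → run H
t=28: vr[F=18270208/837835 H=18270208/837835] → run F
t=29: vr[H=18270208/837835] → run H
t=30: (idle)
t=31: (idle)

vruntime(F, start of tick 5) = 2904064/837835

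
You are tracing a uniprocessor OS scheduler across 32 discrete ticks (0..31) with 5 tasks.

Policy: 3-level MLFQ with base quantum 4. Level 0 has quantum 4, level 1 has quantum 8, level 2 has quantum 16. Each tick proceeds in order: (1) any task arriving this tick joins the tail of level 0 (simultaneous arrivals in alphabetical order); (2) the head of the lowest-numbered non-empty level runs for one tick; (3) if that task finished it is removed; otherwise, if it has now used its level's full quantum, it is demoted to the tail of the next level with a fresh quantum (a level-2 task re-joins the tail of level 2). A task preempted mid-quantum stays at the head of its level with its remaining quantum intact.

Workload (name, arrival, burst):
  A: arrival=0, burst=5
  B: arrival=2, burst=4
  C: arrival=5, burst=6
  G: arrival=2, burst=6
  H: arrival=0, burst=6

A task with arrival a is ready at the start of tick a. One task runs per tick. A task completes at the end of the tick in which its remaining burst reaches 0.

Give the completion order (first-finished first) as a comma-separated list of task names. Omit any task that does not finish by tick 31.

t=0: L0/L1/L2 = AH/-/- → run A
t=1: L0/L1/L2 = AH/-/- → run A
t=2: L0/L1/L2 = AHBG/-/- → run A
t=3: L0/L1/L2 = AHBG/-/- → run A
t=4: L0/L1/L2 = HBG/A/- → run H
t=5: L0/L1/L2 = HBGC/A/- → run H
t=6: L0/L1/L2 = HBGC/A/- → run H
t=7: L0/L1/L2 = HBGC/A/- → run H
t=8: L0/L1/L2 = BGC/AH/- → run B
t=9: L0/L1/L2 = BGC/AH/- → run B
t=10: L0/L1/L2 = BGC/AH/- → run B
t=11: L0/L1/L2 = BGC/AH/- → run B
t=12: L0/L1/L2 = GC/AH/- → run G
t=13: L0/L1/L2 = GC/AH/- → run G
t=14: L0/L1/L2 = GC/AH/- → run G
t=15: L0/L1/L2 = GC/AH/- → run G
t=16: L0/L1/L2 = C/AHG/- → run C
t=17: L0/L1/L2 = C/AHG/- → run C
t=18: L0/L1/L2 = C/AHG/- → run C
t=19: L0/L1/L2 = C/AHG/- → run C
t=20: L0/L1/L2 = -/AHGC/- → run A
t=21: L0/L1/L2 = -/HGC/- → run H
t=22: L0/L1/L2 = -/HGC/- → run H
t=23: L0/L1/L2 = -/GC/- → run G
t=24: L0/L1/L2 = -/GC/- → run G
t=25: L0/L1/L2 = -/C/- → run C
t=26: L0/L1/L2 = -/C/- → run C
t=27: (idle)
t=28: (idle)
t=29: (idle)
t=30: (idle)
t=31: (idle)

completion order = B, A, H, G, C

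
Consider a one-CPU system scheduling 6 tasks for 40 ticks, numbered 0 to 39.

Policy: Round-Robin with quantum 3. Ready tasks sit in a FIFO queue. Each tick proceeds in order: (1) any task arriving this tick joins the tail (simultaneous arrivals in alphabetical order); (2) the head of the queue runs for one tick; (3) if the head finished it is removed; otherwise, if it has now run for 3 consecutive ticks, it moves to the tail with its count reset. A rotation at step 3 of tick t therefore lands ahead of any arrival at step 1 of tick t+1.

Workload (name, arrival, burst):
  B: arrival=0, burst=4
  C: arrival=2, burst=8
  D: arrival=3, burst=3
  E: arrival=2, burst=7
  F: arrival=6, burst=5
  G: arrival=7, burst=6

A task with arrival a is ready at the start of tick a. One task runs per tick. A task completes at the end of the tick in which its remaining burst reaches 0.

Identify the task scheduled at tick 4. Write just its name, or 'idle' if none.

t=0: queue=[B] q_used=0 → run B
t=1: queue=[B] q_used=1 → run B
t=2: queue=[B,C,E] q_used=2 → run B
t=3: queue=[C,E,B,D] q_used=0 → run C
t=4: queue=[C,E,B,D] q_used=1 → run C
t=5: queue=[C,E,B,D] q_used=2 → run C
t=6: queue=[E,B,D,C,F] q_used=0 → run E
t=7: queue=[E,B,D,C,F,G] q_used=1 → run E
t=8: queue=[E,B,D,C,F,G] q_used=2 → run E
t=9: queue=[B,D,C,F,G,E] q_used=0 → run B
t=10: queue=[D,C,F,G,E] q_used=0 → run D
t=11: queue=[D,C,F,G,E] q_used=1 → run D
t=12: queue=[D,C,F,G,E] q_used=2 → run D
t=13: queue=[C,F,G,E] q_used=0 → run C
t=14: queue=[C,F,G,E] q_used=1 → run C
t=15: queue=[C,F,G,E] q_used=2 → run C
t=16: queue=[F,G,E,C] q_used=0 → run F
t=17: queue=[F,G,E,C] q_used=1 → run F
t=18: queue=[F,G,E,C] q_used=2 → run F
t=19: queue=[G,E,C,F] q_used=0 → run G
t=20: queue=[G,E,C,F] q_used=1 → run G
t=21: queue=[G,E,C,F] q_used=2 → run G
t=22: queue=[E,C,F,G] q_used=0 → run E
t=23: queue=[E,C,F,G] q_used=1 → run E
t=24: queue=[E,C,F,G] q_used=2 → run E
t=25: queue=[C,F,G,E] q_used=0 → run C
t=26: queue=[C,F,G,E] q_used=1 → run C
t=27: queue=[F,G,E] q_used=0 → run F
t=28: queue=[F,G,E] q_used=1 → run F
t=29: queue=[G,E] q_used=0 → run G
t=30: queue=[G,E] q_used=1 → run G
t=31: queue=[G,E] q_used=2 → run G
t=32: queue=[E] q_used=0 → run E
t=33: (idle)
t=34: (idle)
t=35: (idle)
t=36: (idle)
t=37: (idle)
t=38: (idle)
t=39: (idle)

running at tick 4 = C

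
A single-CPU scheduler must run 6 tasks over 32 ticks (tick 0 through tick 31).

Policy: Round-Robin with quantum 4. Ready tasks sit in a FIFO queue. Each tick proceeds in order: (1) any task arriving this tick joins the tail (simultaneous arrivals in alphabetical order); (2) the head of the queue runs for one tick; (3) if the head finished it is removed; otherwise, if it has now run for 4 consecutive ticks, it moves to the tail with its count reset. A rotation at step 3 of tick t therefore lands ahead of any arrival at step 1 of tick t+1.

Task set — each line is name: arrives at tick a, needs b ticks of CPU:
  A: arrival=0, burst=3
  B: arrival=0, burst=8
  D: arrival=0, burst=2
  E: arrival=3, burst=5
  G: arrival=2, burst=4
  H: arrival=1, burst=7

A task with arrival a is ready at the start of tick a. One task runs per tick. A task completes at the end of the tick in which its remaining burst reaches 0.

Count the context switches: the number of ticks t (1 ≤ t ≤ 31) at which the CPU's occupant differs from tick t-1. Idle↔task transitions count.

t=0: queue=[A,B,D] q_used=0 → run A
t=1: queue=[A,B,D,H] q_used=1 → run A
t=2: queue=[A,B,D,H,G] q_used=2 → run A
t=3: queue=[B,D,H,G,E] q_used=0 → run B
t=4: queue=[B,D,H,G,E] q_used=1 → run B
t=5: queue=[B,D,H,G,E] q_used=2 → run B
t=6: queue=[B,D,H,G,E] q_used=3 → run B
t=7: queue=[D,H,G,E,B] q_used=0 → run D
t=8: queue=[D,H,G,E,B] q_used=1 → run D
t=9: queue=[H,G,E,B] q_used=0 → run H
t=10: queue=[H,G,E,B] q_used=1 → run H
t=11: queue=[H,G,E,B] q_used=2 → run H
t=12: queue=[H,G,E,B] q_used=3 → run H
t=13: queue=[G,E,B,H] q_used=0 → run G
t=14: queue=[G,E,B,H] q_used=1 → run G
t=15: queue=[G,E,B,H] q_used=2 → run G
t=16: queue=[G,E,B,H] q_used=3 → run G
t=17: queue=[E,B,H] q_used=0 → run E
t=18: queue=[E,B,H] q_used=1 → run E
t=19: queue=[E,B,H] q_used=2 → run E
t=20: queue=[E,B,H] q_used=3 → run E
t=21: queue=[B,H,E] q_used=0 → run B
t=22: queue=[B,H,E] q_used=1 → run B
t=23: queue=[B,H,E] q_used=2 → run B
t=24: queue=[B,H,E] q_used=3 → run B
t=25: queue=[H,E] q_used=0 → run H
t=26: queue=[H,E] q_used=1 → run H
t=27: queue=[H,E] q_used=2 → run H
t=28: queue=[E] q_used=0 → run E
t=29: (idle)
t=30: (idle)
t=31: (idle)

context switches = 9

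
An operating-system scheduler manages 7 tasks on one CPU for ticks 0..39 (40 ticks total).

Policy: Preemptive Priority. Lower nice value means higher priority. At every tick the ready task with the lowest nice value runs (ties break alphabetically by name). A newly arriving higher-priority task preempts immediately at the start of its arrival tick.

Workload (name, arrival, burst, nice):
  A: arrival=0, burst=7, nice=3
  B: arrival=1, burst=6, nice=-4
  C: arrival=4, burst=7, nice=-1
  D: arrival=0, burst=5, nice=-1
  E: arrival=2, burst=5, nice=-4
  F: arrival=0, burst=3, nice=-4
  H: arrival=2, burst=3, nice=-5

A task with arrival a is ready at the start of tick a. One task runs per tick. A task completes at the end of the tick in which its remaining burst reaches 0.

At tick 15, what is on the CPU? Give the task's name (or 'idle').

running at tick 15 = F

t=0: ready={A,D,F} → run F
t=1: ready={A,B,D,F} → run B
t=2: ready={A,B,D,E,F,H} → run H
t=3: ready={A,B,D,E,F,H} → run H
t=4: ready={A,B,C,D,E,F,H} → run H
t=5: ready={A,B,C,D,E,F} → run B
t=6: ready={A,B,C,D,E,F} → run B
t=7: ready={A,B,C,D,E,F} → run B
t=8: ready={A,B,C,D,E,F} → run B
t=9: ready={A,B,C,D,E,F} → run B
t=10: ready={A,C,D,E,F} → run E
t=11: ready={A,C,D,E,F} → run E
t=12: ready={A,C,D,E,F} → run E
t=13: ready={A,C,D,E,F} → run E
t=14: ready={A,C,D,E,F} → run E
t=15: ready={A,C,D,F} → run F
t=16: ready={A,C,D,F} → run F
t=17: ready={A,C,D} → run C
t=18: ready={A,C,D} → run C
t=19: ready={A,C,D} → run C
t=20: ready={A,C,D} → run C
t=21: ready={A,C,D} → run C
t=22: ready={A,C,D} → run C
t=23: ready={A,C,D} → run C
t=24: ready={A,D} → run D
t=25: ready={A,D} → run D
t=26: ready={A,D} → run D
t=27: ready={A,D} → run D
t=28: ready={A,D} → run D
t=29: ready={A} → run A
t=30: ready={A} → run A
t=31: ready={A} → run A
t=32: ready={A} → run A
t=33: ready={A} → run A
t=34: ready={A} → run A
t=35: ready={A} → run A
t=36: (idle)
t=37: (idle)
t=38: (idle)
t=39: (idle)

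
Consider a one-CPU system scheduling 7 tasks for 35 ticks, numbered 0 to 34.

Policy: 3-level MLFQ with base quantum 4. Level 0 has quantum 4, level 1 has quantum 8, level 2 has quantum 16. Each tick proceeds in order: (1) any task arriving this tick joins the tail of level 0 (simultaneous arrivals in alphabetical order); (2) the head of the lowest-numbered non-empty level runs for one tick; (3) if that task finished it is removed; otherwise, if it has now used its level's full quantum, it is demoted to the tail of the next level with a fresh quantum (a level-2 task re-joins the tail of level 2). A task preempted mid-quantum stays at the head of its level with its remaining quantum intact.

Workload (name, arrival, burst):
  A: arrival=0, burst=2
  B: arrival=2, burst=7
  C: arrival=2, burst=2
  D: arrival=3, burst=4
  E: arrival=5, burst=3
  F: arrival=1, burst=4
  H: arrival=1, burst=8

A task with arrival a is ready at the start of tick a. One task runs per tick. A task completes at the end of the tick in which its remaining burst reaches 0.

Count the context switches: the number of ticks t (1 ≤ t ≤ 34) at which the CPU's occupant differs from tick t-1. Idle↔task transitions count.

t=0: L0/L1/L2 = A/-/- → run A
t=1: L0/L1/L2 = AFH/-/- → run A
t=2: L0/L1/L2 = FHBC/-/- → run F
t=3: L0/L1/L2 = FHBCD/-/- → run F
t=4: L0/L1/L2 = FHBCD/-/- → run F
t=5: L0/L1/L2 = FHBCDE/-/- → run F
t=6: L0/L1/L2 = HBCDE/-/- → run H
t=7: L0/L1/L2 = HBCDE/-/- → run H
t=8: L0/L1/L2 = HBCDE/-/- → run H
t=9: L0/L1/L2 = HBCDE/-/- → run H
t=10: L0/L1/L2 = BCDE/H/- → run B
t=11: L0/L1/L2 = BCDE/H/- → run B
t=12: L0/L1/L2 = BCDE/H/- → run B
t=13: L0/L1/L2 = BCDE/H/- → run B
t=14: L0/L1/L2 = CDE/HB/- → run C
t=15: L0/L1/L2 = CDE/HB/- → run C
t=16: L0/L1/L2 = DE/HB/- → run D
t=17: L0/L1/L2 = DE/HB/- → run D
t=18: L0/L1/L2 = DE/HB/- → run D
t=19: L0/L1/L2 = DE/HB/- → run D
t=20: L0/L1/L2 = E/HB/- → run E
t=21: L0/L1/L2 = E/HB/- → run E
t=22: L0/L1/L2 = E/HB/- → run E
t=23: L0/L1/L2 = -/HB/- → run H
t=24: L0/L1/L2 = -/HB/- → run H
t=25: L0/L1/L2 = -/HB/- → run H
t=26: L0/L1/L2 = -/HB/- → run H
t=27: L0/L1/L2 = -/B/- → run B
t=28: L0/L1/L2 = -/B/- → run B
t=29: L0/L1/L2 = -/B/- → run B
t=30: (idle)
t=31: (idle)
t=32: (idle)
t=33: (idle)
t=34: (idle)

context switches = 9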